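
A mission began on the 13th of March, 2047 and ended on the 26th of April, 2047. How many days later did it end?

44

March 2047: 31 − 13 = 18 days remain.
April 1–26, 2047: 26 days.
Total: 18 + 26 = 44 days.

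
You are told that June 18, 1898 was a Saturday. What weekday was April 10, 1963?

From June 18, 1898 to June 18, 1962: 64 years, of which 15 contain a Feb 29 — 49×365 + 15×366 = 23375 days.
(1900 is not a leap year (divisible by 100 but not 400).)
June 1962: 30 − 18 = 12 days remain.
Then 9 full months totalling 274 days.
April 1–10, 1963: 10 days.
Residual: 296 days.
Total: 23671 days.
23671 mod 7 = 4, so 4 days after Saturday is Wednesday.

Wednesday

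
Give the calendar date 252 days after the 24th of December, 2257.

the 2nd of September, 2258

Count 252 days after December 24, 2257:
December 2257: 31 − 24 = 7 days remain.
Then January (31), February 2258 (28), March (31), April (30), May (31), June (30), July (31), August (31): 31 + 28 + 31 + 30 + 31 + 30 + 31 + 31 = 243 days.
September 1–2, 2258: 2 days.
Total: 7 + 243 + 2 = 252 days.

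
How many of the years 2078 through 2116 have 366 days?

Years divisible by 4 in [2078, 2116]: 2080, 2084, 2088, 2092, 2096, 2100, 2104, 2108, 2112, 2116.
Of these, 2100 is divisible by 100 but not 400, so not leap.
Leap years: 10 − 1 = 9.

9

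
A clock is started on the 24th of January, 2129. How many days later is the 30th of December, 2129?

340

January 2129: 31 − 24 = 7 days remain.
Then 10 full months totalling 303 days.
December 1–30, 2129: 30 days.
Total: 7 + 303 + 30 = 340 days.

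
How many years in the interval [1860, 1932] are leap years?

Years divisible by 4: 1860, 1864, …, 1932 — 19 in all.
Of these, 1900 is divisible by 100 but not 400, so not leap.
Leap years: 19 − 1 = 18.

18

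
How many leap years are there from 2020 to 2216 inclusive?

Years divisible by 4: 2020, 2024, …, 2216 — 50 in all.
Of these, 2100, 2200 are divisible by 100 but not 400, so not leap.
Leap years: 50 − 2 = 48.

48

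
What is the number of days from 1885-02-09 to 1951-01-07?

Day-of-year of February 9, 1885: 40.
Day-of-year of January 7, 1951: 7.
1885 has 365 days, so 365 − 40 = 325 days remain in 1885.
Full years 1886–1950: 50 common + 15 leap = 50×365 + 15×366 = 23740 days.
Total: 325 + 23740 + 7 = 24072 days.

24072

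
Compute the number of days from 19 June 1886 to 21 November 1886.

June 1886: 30 − 19 = 11 days remain.
Then July (31), August (31), September (30), October (31): 31 + 31 + 30 + 31 = 123 days.
November 1–21, 1886: 21 days.
Total: 11 + 123 + 21 = 155 days.

155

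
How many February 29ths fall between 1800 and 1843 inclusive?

10

Years divisible by 4 in [1800, 1843]: 1800, 1804, 1808, 1812, 1816, 1820, 1824, 1828, 1832, 1836, 1840.
Of these, 1800 is divisible by 100 but not 400, so not leap.
Leap years: 11 − 1 = 10.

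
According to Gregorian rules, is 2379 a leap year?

No

2379 is not a leap year.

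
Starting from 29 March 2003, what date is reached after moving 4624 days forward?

25 November 2015

Count 4624 days after March 29, 2003:
From March 29, 2003 to March 29, 2015: 12 years, of which 3 contain a Feb 29 — 9×365 + 3×366 = 4383 days.
March 2015: 31 − 29 = 2 days remain.
Then April (30), May (31), June (30), July (31), August (31), September (30), October (31): 30 + 31 + 30 + 31 + 31 + 30 + 31 = 214 days.
November 1–25, 2015: 25 days.
Residual: 241 days.
Total: 4624 days.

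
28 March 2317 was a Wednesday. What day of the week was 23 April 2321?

March 28, 2317 → March 28, 2318: 365 days.
March 28, 2318 → March 28, 2319: 365 days.
March 28, 2319 → March 28, 2320: 366 days (2320 is a leap year).
March 28, 2320 → March 28, 2321: 365 days.
March 2321: 31 − 28 = 3 days remain.
April 1–23, 2321: 23 days.
Residual: 26 days.
Total: 1487 days.
1487 mod 7 = 3, so 3 days after Wednesday is Saturday.

Saturday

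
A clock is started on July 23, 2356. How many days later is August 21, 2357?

July 23, 2356 → July 23, 2357: 365 days.
July 2357: 31 − 23 = 8 days remain.
August 1–21, 2357: 21 days.
Residual: 29 days.
Total: 394 days.

394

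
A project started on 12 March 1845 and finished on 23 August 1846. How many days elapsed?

529

Day-of-year of March 12, 1845: 71.
Day-of-year of August 23, 1846: 235.
1845 has 365 days, so 365 − 71 = 294 days remain in 1845.
Total: 294 + 235 = 529 days.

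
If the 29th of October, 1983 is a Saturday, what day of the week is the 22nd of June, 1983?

Wednesday

Count forward from the earlier date (June 22, 1983) to the later (October 29, 1983):
June 1983: 30 − 22 = 8 days remain.
Then July (31), August (31), September (30): 31 + 31 + 30 = 92 days.
October 1–29, 1983: 29 days.
Total: 8 + 92 + 29 = 129 days.
129 mod 7 = 3, so 3 days before Saturday is Wednesday.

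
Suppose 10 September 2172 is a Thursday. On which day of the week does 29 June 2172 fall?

Count forward from the earlier date (June 29, 2172) to the later (September 10, 2172):
June 2172: 30 − 29 = 1 day remains.
Then July (31), August (31): 31 + 31 = 62 days.
September 1–10, 2172: 10 days.
Total: 1 + 62 + 10 = 73 days.
73 mod 7 = 3, so 3 days before Thursday is Monday.

Monday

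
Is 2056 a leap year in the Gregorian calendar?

Yes

2056 is a leap year.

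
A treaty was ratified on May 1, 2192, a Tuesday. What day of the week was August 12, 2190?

Count forward from the earlier date (August 12, 2190) to the later (May 1, 2192):
Day-of-year of August 12, 2190: 224.
Day-of-year of May 1, 2192: 122.
2190 has 365 days, so 365 − 224 = 141 days remain in 2190.
Full years: 2191: 365. Sum = 365.
Total: 141 + 365 + 122 = 628 days.
628 mod 7 = 5, so 5 days before Tuesday is Thursday.

Thursday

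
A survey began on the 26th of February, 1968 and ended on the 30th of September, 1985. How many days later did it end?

6426

Day-of-year of February 26, 1968: 57.
Day-of-year of September 30, 1985: 273.
1968 has 366 days, so 366 − 57 = 309 days remain in 1968.
Full years 1969–1984: 12 common + 4 leap = 12×365 + 4×366 = 5844 days.
Total: 309 + 5844 + 273 = 6426 days.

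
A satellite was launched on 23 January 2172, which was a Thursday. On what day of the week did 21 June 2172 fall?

Sunday

January 2172: 31 − 23 = 8 days remain.
Then February 2172 (29), March (31), April (30), May (31): 29 + 31 + 30 + 31 = 121 days.
June 1–21, 2172: 21 days.
Total: 8 + 121 + 21 = 150 days.
150 mod 7 = 3, so 3 days after Thursday is Sunday.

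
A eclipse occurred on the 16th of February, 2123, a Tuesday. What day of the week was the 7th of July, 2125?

Day-of-year of February 16, 2123: 47.
Day-of-year of July 7, 2125: 188.
2123 has 365 days, so 365 − 47 = 318 days remain in 2123.
Full years: 2124: 366. Sum = 366.
Total: 318 + 366 + 188 = 872 days.
872 mod 7 = 4, so 4 days after Tuesday is Saturday.

Saturday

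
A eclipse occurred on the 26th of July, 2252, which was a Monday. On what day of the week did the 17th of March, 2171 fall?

Sunday

Count forward from the earlier date (March 17, 2171) to the later (July 26, 2252):
From March 17, 2171 to March 17, 2252: 81 years, of which 20 contain a Feb 29 — 61×365 + 20×366 = 29585 days.
(2200 is not a leap year (divisible by 100 but not 400).)
March 2252: 31 − 17 = 14 days remain.
Then April (30), May (31), June (30): 30 + 31 + 30 = 91 days.
July 1–26, 2252: 26 days.
Residual: 131 days.
Total: 29716 days.
29716 mod 7 = 1, so 1 day before Monday is Sunday.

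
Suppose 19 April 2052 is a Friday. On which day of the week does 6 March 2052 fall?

Count forward from the earlier date (March 6, 2052) to the later (April 19, 2052):
March 2052: 31 − 6 = 25 days remain.
April 1–19, 2052: 19 days.
Total: 25 + 19 = 44 days.
44 mod 7 = 2, so 2 days before Friday is Wednesday.

Wednesday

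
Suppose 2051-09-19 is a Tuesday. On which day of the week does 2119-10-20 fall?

Friday

From September 19, 2051 to September 19, 2119: 68 years, of which 16 contain a Feb 29 — 52×365 + 16×366 = 24836 days.
(2100 is not a leap year (divisible by 100 but not 400).)
September 2119: 30 − 19 = 11 days remain.
October 1–20, 2119: 20 days.
Residual: 31 days.
Total: 24867 days.
24867 mod 7 = 3, so 3 days after Tuesday is Friday.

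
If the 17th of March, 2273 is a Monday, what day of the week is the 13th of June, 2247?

Sunday

Count forward from the earlier date (June 13, 2247) to the later (March 17, 2273):
Day-of-year of June 13, 2247: 164.
Day-of-year of March 17, 2273: 76.
2247 has 365 days, so 365 − 164 = 201 days remain in 2247.
Full years 2248–2272: 18 common + 7 leap = 18×365 + 7×366 = 9132 days.
Total: 201 + 9132 + 76 = 9409 days.
9409 mod 7 = 1, so 1 day before Monday is Sunday.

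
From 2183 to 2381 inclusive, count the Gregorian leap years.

48

Years divisible by 4: 2184, 2188, …, 2380 — 50 in all.
Of these, 2200, 2300 are divisible by 100 but not 400, so not leap.
Leap years: 50 − 2 = 48.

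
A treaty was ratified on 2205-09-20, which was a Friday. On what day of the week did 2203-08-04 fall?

Count forward from the earlier date (August 4, 2203) to the later (September 20, 2205):
August 4, 2203 → August 4, 2204: 366 days (2204 is a leap year).
August 4, 2204 → August 4, 2205: 365 days.
August 2205: 31 − 4 = 27 days remain.
September 1–20, 2205: 20 days.
Residual: 47 days.
Total: 778 days.
778 mod 7 = 1, so 1 day before Friday is Thursday.

Thursday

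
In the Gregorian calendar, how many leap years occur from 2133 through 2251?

28

Years divisible by 4: 2136, 2140, …, 2248 — 29 in all.
Of these, 2200 is divisible by 100 but not 400, so not leap.
Leap years: 29 − 1 = 28.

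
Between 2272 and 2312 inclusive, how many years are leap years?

10

Years divisible by 4 in [2272, 2312]: 2272, 2276, 2280, 2284, 2288, 2292, 2296, 2300, 2304, 2308, 2312.
Of these, 2300 is divisible by 100 but not 400, so not leap.
Leap years: 11 − 1 = 10.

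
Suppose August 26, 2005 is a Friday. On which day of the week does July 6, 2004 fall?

Tuesday

Count forward from the earlier date (July 6, 2004) to the later (August 26, 2005):
July 2004: 31 − 6 = 25 days remain.
Then 12 full months totalling 365 days.
August 1–26, 2005: 26 days.
Total: 25 + 365 + 26 = 416 days.
416 mod 7 = 3, so 3 days before Friday is Tuesday.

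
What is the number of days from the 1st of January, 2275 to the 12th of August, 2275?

223

January 2275: 31 − 1 = 30 days remain.
Then February 2275 (28), March (31), April (30), May (31), June (30), July (31): 28 + 31 + 30 + 31 + 30 + 31 = 181 days.
August 1–12, 2275: 12 days.
Total: 30 + 181 + 12 = 223 days.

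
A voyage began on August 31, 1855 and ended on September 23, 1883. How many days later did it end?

From August 31, 1855 to August 31, 1883: 28 years, of which 7 contain a Feb 29 — 21×365 + 7×366 = 10227 days.
August 1883: 31 − 31 = 0 days remain.
September 1–23, 1883: 23 days.
Residual: 23 days.
Total: 10250 days.

10250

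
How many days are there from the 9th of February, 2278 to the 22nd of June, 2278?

133

February 2278: 28 − 9 = 19 days remain (2278 is not a leap year, so February has 28 days).
Then March (31), April (30), May (31): 31 + 30 + 31 = 92 days.
June 1–22, 2278: 22 days.
Total: 19 + 92 + 22 = 133 days.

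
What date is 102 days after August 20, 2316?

November 30, 2316

Count 102 days after August 20, 2316:
August 2316: 31 − 20 = 11 days remain.
Then September (30), October (31): 30 + 31 = 61 days.
November 1–30, 2316: 30 days.
Total: 11 + 61 + 30 = 102 days.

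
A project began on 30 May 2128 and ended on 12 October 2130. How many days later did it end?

May 30, 2128 → May 30, 2129: 365 days.
May 30, 2129 → May 30, 2130: 365 days.
May 2130: 31 − 30 = 1 day remains.
Then June (30), July (31), August (31), September (30): 30 + 31 + 31 + 30 = 122 days.
October 1–12, 2130: 12 days.
Residual: 135 days.
Total: 865 days.

865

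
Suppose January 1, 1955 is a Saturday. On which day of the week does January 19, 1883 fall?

Friday

Count forward from the earlier date (January 19, 1883) to the later (January 1, 1955):
Day-of-year of January 19, 1883: 19.
Day-of-year of January 1, 1955: 1.
1883 has 365 days, so 365 − 19 = 346 days remain in 1883.
Full years 1884–1954: 54 common + 17 leap = 54×365 + 17×366 = 25932 days.
Total: 346 + 25932 + 1 = 26279 days.
26279 mod 7 = 1, so 1 day before Saturday is Friday.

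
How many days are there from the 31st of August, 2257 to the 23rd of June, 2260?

Day-of-year of August 31, 2257: 243.
Day-of-year of June 23, 2260: 175.
2257 has 365 days, so 365 − 243 = 122 days remain in 2257.
Full years: 2258: 365; 2259: 365. Sum = 730.
Total: 122 + 730 + 175 = 1027 days.

1027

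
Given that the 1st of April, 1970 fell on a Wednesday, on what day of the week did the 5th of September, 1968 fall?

Thursday

Count forward from the earlier date (September 5, 1968) to the later (April 1, 1970):
Day-of-year of September 5, 1968: 249.
Day-of-year of April 1, 1970: 91.
1968 has 366 days, so 366 − 249 = 117 days remain in 1968.
Full years: 1969: 365. Sum = 365.
Total: 117 + 365 + 91 = 573 days.
573 mod 7 = 6, so 6 days before Wednesday is Thursday.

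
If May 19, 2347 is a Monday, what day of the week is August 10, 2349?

Wednesday

May 19, 2347 → May 19, 2348: 366 days (2348 is a leap year).
May 19, 2348 → May 19, 2349: 365 days.
May 2349: 31 − 19 = 12 days remain.
Then June (30), July (31): 30 + 31 = 61 days.
August 1–10, 2349: 10 days.
Residual: 83 days.
Total: 814 days.
814 mod 7 = 2, so 2 days after Monday is Wednesday.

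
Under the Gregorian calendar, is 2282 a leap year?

No

2282 is not a leap year.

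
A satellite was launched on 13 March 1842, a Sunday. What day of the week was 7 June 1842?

Tuesday

March 1842: 31 − 13 = 18 days remain.
Then April (30), May (31): 30 + 31 = 61 days.
June 1–7, 1842: 7 days.
Total: 18 + 61 + 7 = 86 days.
86 mod 7 = 2, so 2 days after Sunday is Tuesday.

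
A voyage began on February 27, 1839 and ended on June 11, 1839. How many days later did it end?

February 1839: 28 − 27 = 1 day remains (1839 is not a leap year, so February has 28 days).
Then March (31), April (30), May (31): 31 + 30 + 31 = 92 days.
June 1–11, 1839: 11 days.
Total: 1 + 92 + 11 = 104 days.

104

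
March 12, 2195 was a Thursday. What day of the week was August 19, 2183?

Tuesday

Count forward from the earlier date (August 19, 2183) to the later (March 12, 2195):
Day-of-year of August 19, 2183: 231.
Day-of-year of March 12, 2195: 71.
2183 has 365 days, so 365 − 231 = 134 days remain in 2183.
Full years 2184–2194: 8 common + 3 leap = 8×365 + 3×366 = 4018 days.
Total: 134 + 4018 + 71 = 4223 days.
4223 mod 7 = 2, so 2 days before Thursday is Tuesday.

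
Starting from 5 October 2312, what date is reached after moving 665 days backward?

10 December 2310

Count 665 days before October 5, 2312:
December 2310: 31 − 10 = 21 days remain.
Then 21 full months totalling 639 days.
October 1–5, 2312: 5 days.
Total: 21 + 639 + 5 = 665 days.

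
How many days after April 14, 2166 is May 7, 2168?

Day-of-year of April 14, 2166: 104.
Day-of-year of May 7, 2168: 128.
2166 has 365 days, so 365 − 104 = 261 days remain in 2166.
Full years: 2167: 365. Sum = 365.
Total: 261 + 365 + 128 = 754 days.

754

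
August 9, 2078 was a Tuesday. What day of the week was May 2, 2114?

From August 9, 2078 to August 9, 2113: 35 years, of which 8 contain a Feb 29 — 27×365 + 8×366 = 12783 days.
(2100 is not a leap year (divisible by 100 but not 400).)
August 2113: 31 − 9 = 22 days remain.
Then September (30), October (31), November (30), December (31), January (31), February 2114 (28), March (31), April (30): 30 + 31 + 30 + 31 + 31 + 28 + 31 + 30 = 242 days.
May 1–2, 2114: 2 days.
Residual: 266 days.
Total: 13049 days.
13049 mod 7 = 1, so 1 day after Tuesday is Wednesday.

Wednesday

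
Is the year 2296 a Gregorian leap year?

2296 is a leap year.

Yes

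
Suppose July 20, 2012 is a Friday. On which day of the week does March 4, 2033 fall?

Friday

From July 20, 2012 to July 20, 2032: 20 years, of which 5 contain a Feb 29 — 15×365 + 5×366 = 7305 days.
July 2032: 31 − 20 = 11 days remain.
Then August (31), September (30), October (31), November (30), December (31), January (31), February 2033 (28): 31 + 30 + 31 + 30 + 31 + 31 + 28 = 212 days.
March 1–4, 2033: 4 days.
Residual: 227 days.
Total: 7532 days.
7532 is a multiple of 7, so March 4, 2033 falls on the same weekday: Friday.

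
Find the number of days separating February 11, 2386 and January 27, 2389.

1081

Day-of-year of February 11, 2386: 42.
Day-of-year of January 27, 2389: 27.
2386 has 365 days, so 365 − 42 = 323 days remain in 2386.
Full years: 2387: 365; 2388: 366. Sum = 731.
Total: 323 + 731 + 27 = 1081 days.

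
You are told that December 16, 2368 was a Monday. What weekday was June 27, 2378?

From December 16, 2368 to December 16, 2377: 9 years, of which 2 contain a Feb 29 — 7×365 + 2×366 = 3287 days.
December 2377: 31 − 16 = 15 days remain.
Then January (31), February 2378 (28), March (31), April (30), May (31): 31 + 28 + 31 + 30 + 31 = 151 days.
June 1–27, 2378: 27 days.
Residual: 193 days.
Total: 3480 days.
3480 mod 7 = 1, so 1 day after Monday is Tuesday.

Tuesday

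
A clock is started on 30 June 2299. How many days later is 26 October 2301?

848

June 30, 2299 → June 30, 2300: 365 days (2300 is not a leap year (divisible by 100 but not 400)).
June 30, 2300 → June 30, 2301: 365 days.
June 2301: 30 − 30 = 0 days remain.
Then July (31), August (31), September (30): 31 + 31 + 30 = 92 days.
October 1–26, 2301: 26 days.
Residual: 118 days.
Total: 848 days.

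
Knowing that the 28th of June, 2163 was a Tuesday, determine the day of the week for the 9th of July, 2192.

From June 28, 2163 to June 28, 2192: 29 years, of which 8 contain a Feb 29 — 21×365 + 8×366 = 10593 days.
June 2192: 30 − 28 = 2 days remain.
July 1–9, 2192: 9 days.
Residual: 11 days.
Total: 10604 days.
10604 mod 7 = 6, so 6 days after Tuesday is Monday.

Monday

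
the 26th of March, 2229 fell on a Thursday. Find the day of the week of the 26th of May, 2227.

Count forward from the earlier date (May 26, 2227) to the later (March 26, 2229):
Day-of-year of May 26, 2227: 146.
Day-of-year of March 26, 2229: 85.
2227 has 365 days, so 365 − 146 = 219 days remain in 2227.
Full years: 2228: 366. Sum = 366.
Total: 219 + 366 + 85 = 670 days.
670 mod 7 = 5, so 5 days before Thursday is Saturday.

Saturday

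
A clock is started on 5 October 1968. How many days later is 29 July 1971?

October 5, 1968 → October 5, 1969: 365 days.
October 5, 1969 → October 5, 1970: 365 days.
October 1970: 31 − 5 = 26 days remain.
Then November (30), December (31), January (31), February 1971 (28), March (31), April (30), May (31), June (30): 30 + 31 + 31 + 28 + 31 + 30 + 31 + 30 = 242 days.
July 1–29, 1971: 29 days.
Residual: 297 days.
Total: 1027 days.

1027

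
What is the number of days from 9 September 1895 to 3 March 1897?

541

September 9, 1895 → September 9, 1896: 366 days (1896 is a leap year).
September 1896: 30 − 9 = 21 days remain.
Then October (31), November (30), December (31), January (31), February 1897 (28): 31 + 30 + 31 + 31 + 28 = 151 days.
March 1–3, 1897: 3 days.
Residual: 175 days.
Total: 541 days.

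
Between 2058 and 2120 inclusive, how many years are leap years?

Years divisible by 4: 2060, 2064, …, 2120 — 16 in all.
Of these, 2100 is divisible by 100 but not 400, so not leap.
Leap years: 16 − 1 = 15.

15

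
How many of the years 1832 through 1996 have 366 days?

41

Years divisible by 4: 1832, 1836, …, 1996 — 42 in all.
Of these, 1900 is divisible by 100 but not 400, so not leap.
Leap years: 42 − 1 = 41.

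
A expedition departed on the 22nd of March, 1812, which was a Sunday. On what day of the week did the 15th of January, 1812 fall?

Count forward from the earlier date (January 15, 1812) to the later (March 22, 1812):
January 1812: 31 − 15 = 16 days remain.
Then February 1812 (29): 29 days.
March 1–22, 1812: 22 days.
Total: 16 + 29 + 22 = 67 days.
67 mod 7 = 4, so 4 days before Sunday is Wednesday.

Wednesday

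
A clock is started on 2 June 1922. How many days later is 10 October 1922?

June 1922: 30 − 2 = 28 days remain.
Then July (31), August (31), September (30): 31 + 31 + 30 = 92 days.
October 1–10, 1922: 10 days.
Total: 28 + 92 + 10 = 130 days.

130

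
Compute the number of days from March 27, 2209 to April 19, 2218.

3310

From March 27, 2209 to March 27, 2218: 9 years, of which 2 contain a Feb 29 — 7×365 + 2×366 = 3287 days.
March 2218: 31 − 27 = 4 days remain.
April 1–19, 2218: 19 days.
Residual: 23 days.
Total: 3310 days.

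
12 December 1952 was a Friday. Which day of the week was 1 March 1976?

Day-of-year of December 12, 1952: 347.
Day-of-year of March 1, 1976: 61.
1952 has 366 days, so 366 − 347 = 19 days remain in 1952.
Full years 1953–1975: 18 common + 5 leap = 18×365 + 5×366 = 8400 days.
Total: 19 + 8400 + 61 = 8480 days.
8480 mod 7 = 3, so 3 days after Friday is Monday.

Monday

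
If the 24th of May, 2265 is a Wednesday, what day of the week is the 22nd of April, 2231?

Friday

Count forward from the earlier date (April 22, 2231) to the later (May 24, 2265):
Day-of-year of April 22, 2231: 112.
Day-of-year of May 24, 2265: 144.
2231 has 365 days, so 365 − 112 = 253 days remain in 2231.
Full years 2232–2264: 24 common + 9 leap = 24×365 + 9×366 = 12054 days.
Total: 253 + 12054 + 144 = 12451 days.
12451 mod 7 = 5, so 5 days before Wednesday is Friday.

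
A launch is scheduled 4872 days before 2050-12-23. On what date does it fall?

2037-08-21

Count 4872 days before December 23, 2050:
From August 21, 2037 to August 21, 2050: 13 years, of which 3 contain a Feb 29 — 10×365 + 3×366 = 4748 days.
August 2050: 31 − 21 = 10 days remain.
Then September (30), October (31), November (30): 30 + 31 + 30 = 91 days.
December 1–23, 2050: 23 days.
Residual: 124 days.
Total: 4872 days.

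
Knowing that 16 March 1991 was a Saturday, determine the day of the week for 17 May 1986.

Count forward from the earlier date (May 17, 1986) to the later (March 16, 1991):
May 17, 1986 → May 17, 1987: 365 days.
May 17, 1987 → May 17, 1988: 366 days (1988 is a leap year).
May 17, 1988 → May 17, 1989: 365 days.
May 17, 1989 → May 17, 1990: 365 days.
May 1990: 31 − 17 = 14 days remain.
Then 9 full months totalling 273 days.
March 1–16, 1991: 16 days.
Residual: 303 days.
Total: 1764 days.
1764 is a multiple of 7, so 17 May 1986 falls on the same weekday: Saturday.

Saturday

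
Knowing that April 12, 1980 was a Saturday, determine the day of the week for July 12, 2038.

Monday

Day-of-year of April 12, 1980: 103.
Day-of-year of July 12, 2038: 193.
1980 has 366 days, so 366 − 103 = 263 days remain in 1980.
Full years 1981–2037: 43 common + 14 leap = 43×365 + 14×366 = 20819 days.
Total: 263 + 20819 + 193 = 21275 days.
21275 mod 7 = 2, so 2 days after Saturday is Monday.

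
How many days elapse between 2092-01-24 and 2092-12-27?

338

January 2092: 31 − 24 = 7 days remain.
Then 10 full months totalling 304 days.
December 1–27, 2092: 27 days.
Total: 7 + 304 + 27 = 338 days.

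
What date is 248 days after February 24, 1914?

October 30, 1914

Count 248 days after February 24, 1914:
February 1914: 28 − 24 = 4 days remain (1914 is not a leap year, so February has 28 days).
Then March (31), April (30), May (31), June (30), July (31), August (31), September (30): 31 + 30 + 31 + 30 + 31 + 31 + 30 = 214 days.
October 1–30, 1914: 30 days.
Total: 4 + 214 + 30 = 248 days.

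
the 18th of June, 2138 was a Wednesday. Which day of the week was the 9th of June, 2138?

Count forward from the earlier date (June 9, 2138) to the later (June 18, 2138):
Within June 2138: 18 − 9 = 9 days.
9 mod 7 = 2, so 2 days before Wednesday is Monday.

Monday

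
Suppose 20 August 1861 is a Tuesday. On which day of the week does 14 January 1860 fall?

Saturday

Count forward from the earlier date (January 14, 1860) to the later (August 20, 1861):
Day-of-year of January 14, 1860: 14.
Day-of-year of August 20, 1861: 232.
1860 has 366 days, so 366 − 14 = 352 days remain in 1860.
Total: 352 + 232 = 584 days.
584 mod 7 = 3, so 3 days before Tuesday is Saturday.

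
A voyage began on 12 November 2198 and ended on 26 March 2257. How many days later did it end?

21318

Day-of-year of November 12, 2198: 316.
Day-of-year of March 26, 2257: 85.
2198 has 365 days, so 365 − 316 = 49 days remain in 2198.
Full years 2199–2256: 44 common + 14 leap = 44×365 + 14×366 = 21184 days.
Total: 49 + 21184 + 85 = 21318 days.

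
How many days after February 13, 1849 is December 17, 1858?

3594

Day-of-year of February 13, 1849: 44.
Day-of-year of December 17, 1858: 351.
1849 has 365 days, so 365 − 44 = 321 days remain in 1849.
Full years 1850–1857: 6 common + 2 leap = 6×365 + 2×366 = 2922 days.
Total: 321 + 2922 + 351 = 3594 days.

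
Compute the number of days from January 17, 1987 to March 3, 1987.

45

January 1987: 31 − 17 = 14 days remain.
Then February 1987 (28): 28 days.
March 1–3, 1987: 3 days.
Total: 14 + 28 + 3 = 45 days.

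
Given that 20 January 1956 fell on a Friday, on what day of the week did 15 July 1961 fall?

Saturday

Day-of-year of January 20, 1956: 20.
Day-of-year of July 15, 1961: 196.
1956 has 366 days, so 366 − 20 = 346 days remain in 1956.
Full years: 1957: 365; 1958: 365; 1959: 365; 1960: 366. Sum = 1461.
Total: 346 + 1461 + 196 = 2003 days.
2003 mod 7 = 1, so 1 day after Friday is Saturday.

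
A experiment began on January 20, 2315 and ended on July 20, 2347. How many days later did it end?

11869

Day-of-year of January 20, 2315: 20.
Day-of-year of July 20, 2347: 201.
2315 has 365 days, so 365 − 20 = 345 days remain in 2315.
Full years 2316–2346: 23 common + 8 leap = 23×365 + 8×366 = 11323 days.
Total: 345 + 11323 + 201 = 11869 days.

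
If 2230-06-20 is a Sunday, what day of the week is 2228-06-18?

Wednesday

Count forward from the earlier date (June 18, 2228) to the later (June 20, 2230):
June 2228: 30 − 18 = 12 days remain.
Then 23 full months totalling 700 days.
June 1–20, 2230: 20 days.
Total: 12 + 700 + 20 = 732 days.
732 mod 7 = 4, so 4 days before Sunday is Wednesday.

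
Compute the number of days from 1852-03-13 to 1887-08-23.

12946

From March 13, 1852 to March 13, 1887: 35 years, of which 8 contain a Feb 29 — 27×365 + 8×366 = 12783 days.
March 1887: 31 − 13 = 18 days remain.
Then April (30), May (31), June (30), July (31): 30 + 31 + 30 + 31 = 122 days.
August 1–23, 1887: 23 days.
Residual: 163 days.
Total: 12946 days.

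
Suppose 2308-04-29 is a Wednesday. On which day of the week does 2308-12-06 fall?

Sunday

April 2308: 30 − 29 = 1 day remains.
Then May (31), June (30), July (31), August (31), September (30), October (31), November (30): 31 + 30 + 31 + 31 + 30 + 31 + 30 = 214 days.
December 1–6, 2308: 6 days.
Total: 1 + 214 + 6 = 221 days.
221 mod 7 = 4, so 4 days after Wednesday is Sunday.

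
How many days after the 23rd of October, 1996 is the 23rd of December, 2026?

11018

Day-of-year of October 23, 1996: 297.
Day-of-year of December 23, 2026: 357.
1996 has 366 days, so 366 − 297 = 69 days remain in 1996.
Full years 1997–2025: 22 common + 7 leap = 22×365 + 7×366 = 10592 days.
Total: 69 + 10592 + 357 = 11018 days.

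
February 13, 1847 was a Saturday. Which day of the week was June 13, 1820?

Count forward from the earlier date (June 13, 1820) to the later (February 13, 1847):
From June 13, 1820 to June 13, 1846: 26 years, of which 6 contain a Feb 29 — 20×365 + 6×366 = 9496 days.
June 1846: 30 − 13 = 17 days remain.
Then July (31), August (31), September (30), October (31), November (30), December (31), January (31): 31 + 31 + 30 + 31 + 30 + 31 + 31 = 215 days.
February 1–13, 1847: 13 days (1847 is not a leap year).
Residual: 245 days.
Total: 9741 days.
9741 mod 7 = 4, so 4 days before Saturday is Tuesday.

Tuesday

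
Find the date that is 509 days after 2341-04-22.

2342-09-13

Count 509 days after April 22, 2341:
Day-of-year of April 22, 2341: 112.
Day-of-year of September 13, 2342: 256.
2341 has 365 days, so 365 − 112 = 253 days remain in 2341.
Total: 253 + 256 = 509 days.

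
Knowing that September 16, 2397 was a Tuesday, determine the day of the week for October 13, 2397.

Monday

September 2397: 30 − 16 = 14 days remain.
October 1–13, 2397: 13 days.
Total: 14 + 13 = 27 days.
27 mod 7 = 6, so 6 days after Tuesday is Monday.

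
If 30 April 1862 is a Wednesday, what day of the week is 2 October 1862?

Thursday

April 1862: 30 − 30 = 0 days remain.
Then May (31), June (30), July (31), August (31), September (30): 31 + 30 + 31 + 31 + 30 = 153 days.
October 1–2, 1862: 2 days.
Total: 0 + 153 + 2 = 155 days.
155 mod 7 = 1, so 1 day after Wednesday is Thursday.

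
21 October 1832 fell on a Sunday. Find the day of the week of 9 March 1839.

Saturday

October 21, 1832 → October 21, 1833: 365 days.
October 21, 1833 → October 21, 1834: 365 days.
October 21, 1834 → October 21, 1835: 365 days.
October 21, 1835 → October 21, 1836: 366 days (1836 is a leap year).
October 21, 1836 → October 21, 1837: 365 days.
October 21, 1837 → October 21, 1838: 365 days.
October 1838: 31 − 21 = 10 days remain.
Then November (30), December (31), January (31), February 1839 (28): 30 + 31 + 31 + 28 = 120 days.
March 1–9, 1839: 9 days.
Residual: 139 days.
Total: 2330 days.
2330 mod 7 = 6, so 6 days after Sunday is Saturday.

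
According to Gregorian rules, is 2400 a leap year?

2400 is a leap year (divisible by 400).

Yes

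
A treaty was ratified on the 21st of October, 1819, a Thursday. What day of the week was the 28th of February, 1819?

Sunday

Count forward from the earlier date (February 28, 1819) to the later (October 21, 1819):
February 1819: 28 − 28 = 0 days remain (1819 is not a leap year, so February has 28 days).
Then March (31), April (30), May (31), June (30), July (31), August (31), September (30): 31 + 30 + 31 + 30 + 31 + 31 + 30 = 214 days.
October 1–21, 1819: 21 days.
Total: 0 + 214 + 21 = 235 days.
235 mod 7 = 4, so 4 days before Thursday is Sunday.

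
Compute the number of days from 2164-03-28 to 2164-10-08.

March 2164: 31 − 28 = 3 days remain.
Then April (30), May (31), June (30), July (31), August (31), September (30): 30 + 31 + 30 + 31 + 31 + 30 = 183 days.
October 1–8, 2164: 8 days.
Total: 3 + 183 + 8 = 194 days.

194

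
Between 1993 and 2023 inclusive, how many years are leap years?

Years divisible by 4 in [1993, 2023]: 1996, 2000, 2004, 2008, 2012, 2016, 2020.
2000 is divisible by 400, so still leap.
No century exceptions apply. Count: 7.

7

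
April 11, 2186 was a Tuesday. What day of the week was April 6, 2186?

Count forward from the earlier date (April 6, 2186) to the later (April 11, 2186):
Within April 2186: 11 − 6 = 5 days.
5 mod 7 = 5, so 5 days before Tuesday is Thursday.

Thursday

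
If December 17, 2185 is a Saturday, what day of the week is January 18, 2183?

Saturday

Count forward from the earlier date (January 18, 2183) to the later (December 17, 2185):
Day-of-year of January 18, 2183: 18.
Day-of-year of December 17, 2185: 351.
2183 has 365 days, so 365 − 18 = 347 days remain in 2183.
Full years: 2184: 366. Sum = 366.
Total: 347 + 366 + 351 = 1064 days.
1064 is a multiple of 7, so January 18, 2183 falls on the same weekday: Saturday.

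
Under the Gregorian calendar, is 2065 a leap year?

No

2065 is not a leap year.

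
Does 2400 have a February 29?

Yes

2400 is a leap year (divisible by 400).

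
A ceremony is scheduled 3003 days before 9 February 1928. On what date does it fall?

20 November 1919

Count 3003 days before February 9, 1928:
From November 20, 1919 to November 20, 1927: 8 years, of which 2 contain a Feb 29 — 6×365 + 2×366 = 2922 days.
November 1927: 30 − 20 = 10 days remain.
Then December (31), January (31): 31 + 31 = 62 days.
February 1–9, 1928: 9 days (1928 is a leap year).
Residual: 81 days.
Total: 3003 days.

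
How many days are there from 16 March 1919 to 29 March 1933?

5127

From March 16, 1919 to March 16, 1933: 14 years, of which 4 contain a Feb 29 — 10×365 + 4×366 = 5114 days.
Within March 1933: 29 − 16 = 13 days.
Total: 5127 days.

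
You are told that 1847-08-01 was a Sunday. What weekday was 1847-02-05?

Count forward from the earlier date (February 5, 1847) to the later (August 1, 1847):
February 1847: 28 − 5 = 23 days remain (1847 is not a leap year, so February has 28 days).
Then March (31), April (30), May (31), June (30), July (31): 31 + 30 + 31 + 30 + 31 = 153 days.
August 1, 1847: 1 day.
Total: 23 + 153 + 1 = 177 days.
177 mod 7 = 2, so 2 days before Sunday is Friday.

Friday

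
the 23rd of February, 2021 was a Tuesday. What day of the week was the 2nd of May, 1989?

Count forward from the earlier date (May 2, 1989) to the later (February 23, 2021):
From May 2, 1989 to May 2, 2020: 31 years, of which 8 contain a Feb 29 — 23×365 + 8×366 = 11323 days.
(2000 is a leap year (divisible by 400).)
May 2020: 31 − 2 = 29 days remain.
Then June (30), July (31), August (31), September (30), October (31), November (30), December (31), January (31): 30 + 31 + 31 + 30 + 31 + 30 + 31 + 31 = 245 days.
February 1–23, 2021: 23 days (2021 is not a leap year).
Residual: 297 days.
Total: 11620 days.
11620 is a multiple of 7, so the 2nd of May, 1989 falls on the same weekday: Tuesday.

Tuesday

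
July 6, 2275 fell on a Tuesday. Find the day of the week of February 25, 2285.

Wednesday

From July 6, 2275 to July 6, 2284: 9 years, of which 3 contain a Feb 29 — 6×365 + 3×366 = 3288 days.
July 2284: 31 − 6 = 25 days remain.
Then August (31), September (30), October (31), November (30), December (31), January (31): 31 + 30 + 31 + 30 + 31 + 31 = 184 days.
February 1–25, 2285: 25 days (2285 is not a leap year).
Residual: 234 days.
Total: 3522 days.
3522 mod 7 = 1, so 1 day after Tuesday is Wednesday.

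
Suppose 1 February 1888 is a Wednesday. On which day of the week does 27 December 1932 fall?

From February 1, 1888 to February 1, 1932: 44 years, of which 10 contain a Feb 29 — 34×365 + 10×366 = 16070 days.
(1900 is not a leap year (divisible by 100 but not 400).)
February 1932: 29 − 1 = 28 days remain (1932 is a leap year, so February has 29 days).
Then 9 full months totalling 275 days.
December 1–27, 1932: 27 days.
Residual: 330 days.
Total: 16400 days.
16400 mod 7 = 6, so 6 days after Wednesday is Tuesday.

Tuesday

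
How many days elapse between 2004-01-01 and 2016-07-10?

4574

From January 1, 2004 to January 1, 2016: 12 years, of which 3 contain a Feb 29 — 9×365 + 3×366 = 4383 days.
January 2016: 31 − 1 = 30 days remain.
Then February 2016 (29), March (31), April (30), May (31), June (30): 29 + 31 + 30 + 31 + 30 = 151 days.
July 1–10, 2016: 10 days.
Residual: 191 days.
Total: 4574 days.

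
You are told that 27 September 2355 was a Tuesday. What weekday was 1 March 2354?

Monday

Count forward from the earlier date (March 1, 2354) to the later (September 27, 2355):
March 2354: 31 − 1 = 30 days remain.
Then 17 full months totalling 518 days.
September 1–27, 2355: 27 days.
Total: 30 + 518 + 27 = 575 days.
575 mod 7 = 1, so 1 day before Tuesday is Monday.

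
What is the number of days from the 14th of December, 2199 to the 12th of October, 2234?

Day-of-year of December 14, 2199: 348.
Day-of-year of October 12, 2234: 285.
2199 has 365 days, so 365 − 348 = 17 days remain in 2199.
Full years 2200–2233: 26 common + 8 leap = 26×365 + 8×366 = 12418 days.
Total: 17 + 12418 + 285 = 12720 days.

12720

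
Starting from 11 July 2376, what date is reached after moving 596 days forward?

27 February 2378

Count 596 days after July 11, 2376:
July 2376: 31 − 11 = 20 days remain.
Then 18 full months totalling 549 days.
February 1–27, 2378: 27 days (2378 is not a leap year).
Total: 20 + 549 + 27 = 596 days.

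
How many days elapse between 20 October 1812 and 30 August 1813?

October 1812: 31 − 20 = 11 days remain.
Then 9 full months totalling 273 days.
August 1–30, 1813: 30 days.
Residual: 314 days.
Total: 314 days.

314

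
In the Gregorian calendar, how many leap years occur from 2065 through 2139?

Years divisible by 4: 2068, 2072, …, 2136 — 18 in all.
Of these, 2100 is divisible by 100 but not 400, so not leap.
Leap years: 18 − 1 = 17.

17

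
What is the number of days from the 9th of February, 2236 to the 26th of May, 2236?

107

February 2236: 29 − 9 = 20 days remain (2236 is a leap year, so February has 29 days).
Then March (31), April (30): 31 + 30 = 61 days.
May 1–26, 2236: 26 days.
Total: 20 + 61 + 26 = 107 days.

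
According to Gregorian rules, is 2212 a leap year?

Yes

2212 is a leap year.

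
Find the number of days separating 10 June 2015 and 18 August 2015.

June 2015: 30 − 10 = 20 days remain.
Then July (31): 31 days.
August 1–18, 2015: 18 days.
Total: 20 + 31 + 18 = 69 days.

69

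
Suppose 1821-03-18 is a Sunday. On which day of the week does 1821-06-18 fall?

March 1821: 31 − 18 = 13 days remain.
Then April (30), May (31): 30 + 31 = 61 days.
June 1–18, 1821: 18 days.
Total: 13 + 61 + 18 = 92 days.
92 mod 7 = 1, so 1 day after Sunday is Monday.

Monday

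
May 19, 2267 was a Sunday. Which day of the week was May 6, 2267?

Count forward from the earlier date (May 6, 2267) to the later (May 19, 2267):
Within May 2267: 19 − 6 = 13 days.
13 mod 7 = 6, so 6 days before Sunday is Monday.

Monday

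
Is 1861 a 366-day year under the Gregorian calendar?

1861 is not a leap year.

No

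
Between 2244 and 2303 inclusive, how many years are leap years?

Years divisible by 4: 2244, 2248, …, 2300 — 15 in all.
Of these, 2300 is divisible by 100 but not 400, so not leap.
Leap years: 15 − 1 = 14.

14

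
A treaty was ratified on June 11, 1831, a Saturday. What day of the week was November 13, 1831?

June 1831: 30 − 11 = 19 days remain.
Then July (31), August (31), September (30), October (31): 31 + 31 + 30 + 31 = 123 days.
November 1–13, 1831: 13 days.
Total: 19 + 123 + 13 = 155 days.
155 mod 7 = 1, so 1 day after Saturday is Sunday.

Sunday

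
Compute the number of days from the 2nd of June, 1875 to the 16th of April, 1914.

Day-of-year of June 2, 1875: 153.
Day-of-year of April 16, 1914: 106.
1875 has 365 days, so 365 − 153 = 212 days remain in 1875.
Full years 1876–1913: 29 common + 9 leap = 29×365 + 9×366 = 13879 days.
Total: 212 + 13879 + 106 = 14197 days.

14197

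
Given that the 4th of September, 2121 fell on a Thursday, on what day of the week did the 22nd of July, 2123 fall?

Thursday

Day-of-year of September 4, 2121: 247.
Day-of-year of July 22, 2123: 203.
2121 has 365 days, so 365 − 247 = 118 days remain in 2121.
Full years: 2122: 365. Sum = 365.
Total: 118 + 365 + 203 = 686 days.
686 is a multiple of 7, so the 22nd of July, 2123 falls on the same weekday: Thursday.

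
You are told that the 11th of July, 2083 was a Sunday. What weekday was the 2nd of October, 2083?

Saturday

July 2083: 31 − 11 = 20 days remain.
Then August (31), September (30): 31 + 30 = 61 days.
October 1–2, 2083: 2 days.
Total: 20 + 61 + 2 = 83 days.
83 mod 7 = 6, so 6 days after Sunday is Saturday.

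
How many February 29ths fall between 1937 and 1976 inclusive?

10

Years divisible by 4 in [1937, 1976]: 1940, 1944, 1948, 1952, 1956, 1960, 1964, 1968, 1972, 1976.
No century exceptions apply. Count: 10.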